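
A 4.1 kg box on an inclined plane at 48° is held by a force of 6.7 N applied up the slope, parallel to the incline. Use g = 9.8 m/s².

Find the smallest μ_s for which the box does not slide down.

μ_s,min ≈ 0.861

N = m g cos θ = 26.89 N.
Friction must make up the shortfall along the incline: f = m g sin θ − P = 29.86 − 6.7 = 23.16 N.
At the threshold f = μ_s N, so μ_s,min = 23.16/26.89 = 0.861.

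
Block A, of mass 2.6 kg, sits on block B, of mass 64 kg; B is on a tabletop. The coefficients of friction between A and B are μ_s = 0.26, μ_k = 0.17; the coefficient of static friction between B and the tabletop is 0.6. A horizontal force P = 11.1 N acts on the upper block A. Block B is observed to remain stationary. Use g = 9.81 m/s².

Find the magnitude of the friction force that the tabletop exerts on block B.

f ≈ 4.34 N

Normal force at the A–B interface: N₁ = m_A g = 25.51 N.
So the A–B interface can sustain at most μ_s N₁ = 6.632 N of static friction.
P = 11.1 N exceeds that limit, so A slips over B and the interface friction becomes kinetic: f₁ = μ_k N₁ = 0.17×25.51 = 4.34 N.
B experiences an equal 4.34 N forward from A (third law). B is in equilibrium, so the floor supplies f₂ = 4.34 N of static friction (limit μ_s(m_A+m_B)g = 392 N, not exceeded).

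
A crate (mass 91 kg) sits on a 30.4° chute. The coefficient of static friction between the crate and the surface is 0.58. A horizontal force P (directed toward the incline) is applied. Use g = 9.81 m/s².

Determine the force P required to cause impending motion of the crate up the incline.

P ≈ 1580 N

At impending motion up the slope, friction acts down-slope at its limit: f = μ_s N.
Perpendicular to the incline: N = m g cos θ + P sin θ.
Along the incline: P cos θ = m g sin θ + μ_s N = m g sin θ + μ_s (m g cos θ + P sin θ).
Solving, P (cos θ − μ_s sin θ) = m g (sin θ + μ_s cos θ), so P = 91×9.81×(sin 30.4° + 0.58 cos 30.4°)/(cos 30.4° − 0.58 sin 30.4°) = 893×1.006/0.569 = 1580 N.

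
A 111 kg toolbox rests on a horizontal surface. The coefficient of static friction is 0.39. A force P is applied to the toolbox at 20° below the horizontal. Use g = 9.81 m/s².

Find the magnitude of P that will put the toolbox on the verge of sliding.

P ≈ 527 N

N = m g + P sin α (the push presses the toolbox into the horizontal surface).
At impending slip, P cos α = μ_s N = μ_s (m g + P sin α).
Solving: P (cos α − μ_s sin α) = μ_s m g → P = 0.39×1090/(cos 20° − 0.39 sin 20°) = 425/0.8063 = 527 N.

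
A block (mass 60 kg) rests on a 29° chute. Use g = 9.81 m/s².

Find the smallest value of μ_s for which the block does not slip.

μ_s,min ≈ 0.554

At the slip threshold m g sin θ = μ_s m g cos θ, so μ_s,min = tan θ.
μ_s,min = tan 29° = 0.554.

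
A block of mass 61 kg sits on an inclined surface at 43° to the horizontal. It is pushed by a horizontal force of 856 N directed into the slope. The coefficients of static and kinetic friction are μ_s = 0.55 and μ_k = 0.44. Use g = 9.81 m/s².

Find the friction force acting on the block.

Resolve perpendicular to the incline: N = m g cos θ + P sin θ = 61×9.81×cos 43° + 856×sin 43° = 1021 N.
Along the incline, the net driving force (taking up-slope positive) is P cos θ − m g sin θ = 626 − 408.1 = 217.9 N, so equilibrium requires friction f = -217.9 N (down-slope).
The limit of static friction is μ_s N = 561.8 N.
Since 217.9 N is within the 561.8 N limit, the block stays put and friction is exactly 218 N.

f ≈ 218 N (down the incline)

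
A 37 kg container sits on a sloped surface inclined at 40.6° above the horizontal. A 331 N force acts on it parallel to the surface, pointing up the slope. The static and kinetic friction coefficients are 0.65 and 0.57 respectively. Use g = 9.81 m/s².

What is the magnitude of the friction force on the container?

f ≈ 94.8 N (down the incline)

The normal reaction is N = m g cos θ = 275.6 N.
The friction needed for equilibrium is m g sin θ − P = 236.2 − 331 = -94.79 N, measured positive up-slope.
Maximum static friction available: μ_s N = 0.65 × 275.6 = 179.1 N.
Since |-94.79| ≤ 179.1 N, no slip — friction simply equals what equilibrium demands.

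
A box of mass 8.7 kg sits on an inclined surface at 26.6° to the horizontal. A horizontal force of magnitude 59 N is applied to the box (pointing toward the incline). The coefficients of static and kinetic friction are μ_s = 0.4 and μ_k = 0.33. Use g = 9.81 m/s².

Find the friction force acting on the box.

Normal direction: N = m g cos θ + P sin θ = 102.7 N.
Along the incline, the net driving force (taking up-slope positive) is P cos θ − m g sin θ = 52.76 − 38.21 = 14.54 N, so equilibrium requires friction f = -14.54 N (down-slope).
The limit of static friction is μ_s N = 41.09 N.
Since 14.54 N is within the 41.09 N limit, the box stays put and friction is exactly 14.5 N.

f ≈ 14.5 N (down the incline)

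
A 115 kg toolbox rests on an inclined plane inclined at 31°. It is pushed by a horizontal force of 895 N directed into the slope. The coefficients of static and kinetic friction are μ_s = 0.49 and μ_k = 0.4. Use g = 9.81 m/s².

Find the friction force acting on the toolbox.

f ≈ 186 N (down the incline)

Resolve perpendicular to the incline: N = m g cos θ + P sin θ = 115×9.81×cos 31° + 895×sin 31° = 1428 N.
Parallel to the incline: P cos θ − m g sin θ = 767.2 − 581 = 186.1 N; the friction needed to balance this is 186.1 N acting down the slope.
Maximum static friction: μ_s N = 0.49 × 1428 = 699.7 N.
|f_req| = 186.1 ≤ 699.7 N → the toolbox is in equilibrium; friction equals the required value.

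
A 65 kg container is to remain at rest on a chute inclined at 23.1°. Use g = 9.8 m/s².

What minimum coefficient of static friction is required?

μ_s,min ≈ 0.427

At the slip threshold m g sin θ = μ_s m g cos θ, so μ_s,min = tan θ.
μ_s,min = tan 23.1° = 0.427.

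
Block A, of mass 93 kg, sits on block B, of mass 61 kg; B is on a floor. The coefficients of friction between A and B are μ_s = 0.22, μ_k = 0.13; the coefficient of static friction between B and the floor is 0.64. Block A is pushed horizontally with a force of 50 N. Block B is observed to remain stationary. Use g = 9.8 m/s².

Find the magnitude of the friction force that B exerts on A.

The normal force B exerts on A is simply A's weight, N₁ = 911.4 N.
Maximum static friction on A from B: μ_s N₁ = 0.22×911.4 = 200.5 N.
Since P = 50 N ≤ 200.5 N, A does not slip on B; friction on A equals P = 50 N.
By Newton's third law B feels 50 N forward from A. With B stationary, the floor's static friction on B balances it: f₂ = 50 N (well within μ_s(m_A+m_B)g = 965.9 N).

f ≈ 50 N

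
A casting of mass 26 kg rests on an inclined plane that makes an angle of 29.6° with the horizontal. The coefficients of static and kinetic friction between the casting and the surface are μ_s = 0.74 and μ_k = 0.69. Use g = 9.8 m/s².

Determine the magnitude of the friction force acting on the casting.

f ≈ 126 N (up the incline)

The normal reaction is N = m g cos θ = 221.5 N.
For equilibrium along the incline, friction must balance the weight component: f = m g sin θ = 125.9 N up the slope.
Static friction can supply at most μ_s N = 163.9 N.
Since |125.9| ≤ 163.9 N, the casting remains in static equilibrium and friction takes exactly the required value.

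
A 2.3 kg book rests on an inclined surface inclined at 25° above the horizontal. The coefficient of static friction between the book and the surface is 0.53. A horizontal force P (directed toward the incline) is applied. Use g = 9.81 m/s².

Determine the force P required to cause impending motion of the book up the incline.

P ≈ 29.9 N

At impending motion up the slope, friction acts down-slope at its limit: f = μ_s N.
Perpendicular to the incline: N = m g cos θ + P sin θ.
Along the incline: P cos θ = m g sin θ + μ_s N = m g sin θ + μ_s (m g cos θ + P sin θ).
Solving, P (cos θ − μ_s sin θ) = m g (sin θ + μ_s cos θ), so P = 2.3×9.81×(sin 25° + 0.53 cos 25°)/(cos 25° − 0.53 sin 25°) = 22.6×0.903/0.6823 = 29.9 N.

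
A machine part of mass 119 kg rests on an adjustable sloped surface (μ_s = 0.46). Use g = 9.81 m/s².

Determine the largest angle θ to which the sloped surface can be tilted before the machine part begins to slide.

At the slip threshold, m g sin θ = μ_s · m g cos θ, so tan θ = μ_s.
θ_max = arctan(0.46) = 24.7°.

θ_max ≈ 24.7°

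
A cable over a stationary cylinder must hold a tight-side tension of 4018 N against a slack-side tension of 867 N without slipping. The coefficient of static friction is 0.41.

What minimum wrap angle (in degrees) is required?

β_min ≈ 214°

T₂/T₁ = e^{μβ} → β = ln(T₂/T₁)/μ.
β = ln(4018/867)/0.41 = 1.534/0.41 = 3.74 rad.
In degrees: β = 3.74 × 180/π = 214°.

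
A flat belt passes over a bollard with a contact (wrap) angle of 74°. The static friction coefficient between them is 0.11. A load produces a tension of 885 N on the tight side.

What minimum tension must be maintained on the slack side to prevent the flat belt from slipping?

Capstan equation at impending slip: T_tight/T_slack = e^{μβ}.
β = 74° = 1.292 rad; e^{μβ} = e^{0.11×1.292} = 1.153.
T_slack = T_tight / e^{μβ} = 885 / 1.153 = 768 N.

T_min ≈ 768 N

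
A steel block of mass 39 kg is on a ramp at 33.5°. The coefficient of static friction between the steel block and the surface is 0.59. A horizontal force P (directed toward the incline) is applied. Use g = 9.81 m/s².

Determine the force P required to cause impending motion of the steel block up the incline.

At impending motion up the slope, friction acts down-slope at its limit: f = μ_s N.
Perpendicular to the incline: N = m g cos θ + P sin θ.
Along the incline: P cos θ = m g sin θ + μ_s N = m g sin θ + μ_s (m g cos θ + P sin θ).
Solving, P (cos θ − μ_s sin θ) = m g (sin θ + μ_s cos θ), so P = 39×9.81×(sin 33.5° + 0.59 cos 33.5°)/(cos 33.5° − 0.59 sin 33.5°) = 383×1.044/0.5082 = 786 N.

P ≈ 786 N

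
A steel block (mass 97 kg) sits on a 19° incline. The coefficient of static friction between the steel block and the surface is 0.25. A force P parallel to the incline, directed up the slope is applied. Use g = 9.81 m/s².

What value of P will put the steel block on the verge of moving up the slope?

P ≈ 535 N

At impending motion up the slope, friction acts down-slope at its limit: f = μ_s N.
P is parallel to the surface, so N = m g cos θ = 900 N.
Along the incline: P = m g sin θ + μ_s N = 310 + 0.25×900 = 535 N.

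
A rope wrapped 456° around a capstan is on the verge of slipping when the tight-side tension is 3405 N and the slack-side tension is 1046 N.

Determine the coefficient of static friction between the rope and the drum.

μ ≈ 0.148

T₂/T₁ = e^{μβ} → μ = ln(T₂/T₁)/β.
β = 456° = 7.959 rad.
μ = ln(3405/1046)/7.959 = ln(3.255)/7.959 = 0.148.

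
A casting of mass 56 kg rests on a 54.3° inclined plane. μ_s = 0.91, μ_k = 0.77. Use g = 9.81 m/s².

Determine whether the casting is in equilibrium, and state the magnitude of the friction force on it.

N = m g cos θ = 321 N.
Down-slope weight component: m g sin θ = 446 N.
μ_s N = 292 N.
446 > 292 N, so it slides; kinetic friction f = μ_k N = 0.77×321 = 247 N.

f ≈ 247 N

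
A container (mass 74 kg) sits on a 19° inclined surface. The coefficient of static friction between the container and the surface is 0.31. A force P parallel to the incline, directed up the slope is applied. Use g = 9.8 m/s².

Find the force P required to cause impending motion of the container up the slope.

P ≈ 449 N

At impending motion up the slope, friction acts down-slope at its limit: f = μ_s N.
P is parallel to the surface, so N = m g cos θ = 686 N.
Along the incline: P = m g sin θ + μ_s N = 236 + 0.31×686 = 449 N.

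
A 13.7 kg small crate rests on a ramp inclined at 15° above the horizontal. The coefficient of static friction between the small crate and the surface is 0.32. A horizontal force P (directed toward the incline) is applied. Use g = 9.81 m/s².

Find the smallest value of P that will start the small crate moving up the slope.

P ≈ 86.4 N

At impending motion up the slope, friction acts down-slope at its limit: f = μ_s N.
Perpendicular to the incline: N = m g cos θ + P sin θ.
Along the incline: P cos θ = m g sin θ + μ_s N = m g sin θ + μ_s (m g cos θ + P sin θ).
Solving, P (cos θ − μ_s sin θ) = m g (sin θ + μ_s cos θ), so P = 13.7×9.81×(sin 15° + 0.32 cos 15°)/(cos 15° − 0.32 sin 15°) = 134×0.5679/0.8831 = 86.4 N.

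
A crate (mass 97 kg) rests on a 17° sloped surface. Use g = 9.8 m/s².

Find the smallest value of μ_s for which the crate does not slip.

At the slip threshold m g sin θ = μ_s m g cos θ, so μ_s,min = tan θ.
μ_s,min = tan 17° = 0.306.

μ_s,min ≈ 0.306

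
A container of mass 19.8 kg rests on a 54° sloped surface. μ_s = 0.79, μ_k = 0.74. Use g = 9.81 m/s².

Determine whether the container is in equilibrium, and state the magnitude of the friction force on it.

N = m g cos θ = 114 N.
Down-slope weight component: m g sin θ = 157 N.
μ_s N = 90.2 N.
157 > 90.2 N, so it slides; kinetic friction f = μ_k N = 0.74×114 = 84.5 N.

f ≈ 84.5 N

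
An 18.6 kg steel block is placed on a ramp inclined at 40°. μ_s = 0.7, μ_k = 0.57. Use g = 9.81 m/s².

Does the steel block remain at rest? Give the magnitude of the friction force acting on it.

f ≈ 79.7 N

N = m g cos θ = 140 N.
Down-slope weight component: m g sin θ = 117 N.
μ_s N = 97.8 N.
117 > 97.8 N, so it slides; kinetic friction f = μ_k N = 0.57×140 = 79.7 N.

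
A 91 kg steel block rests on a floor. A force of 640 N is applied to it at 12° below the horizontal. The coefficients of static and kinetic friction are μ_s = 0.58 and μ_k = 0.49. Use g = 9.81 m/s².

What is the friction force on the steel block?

The vertical component of P adds to the normal force: N = m g + P sin α = 892.7 + 133.1 = 1026 N.
For equilibrium, f = P cos α = 640×cos 12° = 626 N.
μ_s N = 0.58 × 1026 = 594.9 N.
The required friction exceeds μ_s N, so the steel block moves and f = μ_k N = 503 N.

f ≈ 503 N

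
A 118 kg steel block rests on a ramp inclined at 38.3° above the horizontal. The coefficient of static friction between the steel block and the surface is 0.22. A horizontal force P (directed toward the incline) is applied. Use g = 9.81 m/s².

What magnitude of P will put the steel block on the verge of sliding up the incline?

P ≈ 1410 N

At impending motion up the slope, friction acts down-slope at its limit: f = μ_s N.
Perpendicular to the incline: N = m g cos θ + P sin θ.
Along the incline: P cos θ = m g sin θ + μ_s N = m g sin θ + μ_s (m g cos θ + P sin θ).
Solving, P (cos θ − μ_s sin θ) = m g (sin θ + μ_s cos θ), so P = 118×9.81×(sin 38.3° + 0.22 cos 38.3°)/(cos 38.3° − 0.22 sin 38.3°) = 1160×0.7924/0.6484 = 1410 N.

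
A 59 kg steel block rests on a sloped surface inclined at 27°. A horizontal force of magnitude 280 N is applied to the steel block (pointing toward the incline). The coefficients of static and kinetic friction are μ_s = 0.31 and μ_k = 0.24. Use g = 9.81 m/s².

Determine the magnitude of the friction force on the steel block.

The horizontal push has a component P sin θ into the surface, so N = m g cos θ + P sin θ = 515.7 + 127.1 = 642.8 N.
Along the incline, the net driving force (taking up-slope positive) is P cos θ − m g sin θ = 249.5 − 262.8 = -13.28 N, so equilibrium requires friction f = 13.28 N (up-slope).
The limit of static friction is μ_s N = 199.3 N.
|f_req| = 13.28 ≤ 199.3 N → the steel block is in equilibrium; friction equals the required value.

f ≈ 13.3 N (up the incline)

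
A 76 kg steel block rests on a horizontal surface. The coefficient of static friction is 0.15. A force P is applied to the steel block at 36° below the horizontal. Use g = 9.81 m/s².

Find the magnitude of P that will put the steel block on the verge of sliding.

N = m g + P sin α (the push presses the steel block into the horizontal surface).
At impending slip, P cos α = μ_s N = μ_s (m g + P sin α).
Solving: P (cos α − μ_s sin α) = μ_s m g → P = 0.15×746/(cos 36° − 0.15 sin 36°) = 112/0.7208 = 155 N.

P ≈ 155 N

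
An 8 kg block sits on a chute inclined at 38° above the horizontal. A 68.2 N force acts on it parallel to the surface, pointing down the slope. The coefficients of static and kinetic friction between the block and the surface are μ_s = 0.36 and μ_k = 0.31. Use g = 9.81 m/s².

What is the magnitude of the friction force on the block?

f ≈ 19.2 N (up the incline)

The normal reaction is N = m g cos θ = 61.84 N.
For equilibrium along the incline the friction force must supply f = m g sin θ + P = 48.32 + 68.2 = 116.5 N (positive meaning up-slope).
Static friction can supply at most μ_s N = 22.26 N.
Since |116.5| > 22.26 N, static friction cannot hold it; the block slides down the incline and kinetic friction applies: f = μ_k N = 0.31 × 61.84 = 19.2 N.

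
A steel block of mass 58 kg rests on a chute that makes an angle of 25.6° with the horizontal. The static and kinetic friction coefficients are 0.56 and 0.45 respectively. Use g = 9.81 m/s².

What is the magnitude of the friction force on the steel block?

Normal force: N = m g cos θ = 58 × 9.81 × cos 25.6° = 513.1 N.
For equilibrium along the incline, friction must balance the weight component: f = m g sin θ = 245.8 N up the slope.
The static-friction ceiling is μ_s N = 0.56 × 513.1 = 287.3 N.
Since |245.8| ≤ 287.3 N, static friction is sufficient; f equals the required value, not μ_s N.

f ≈ 246 N (up the incline)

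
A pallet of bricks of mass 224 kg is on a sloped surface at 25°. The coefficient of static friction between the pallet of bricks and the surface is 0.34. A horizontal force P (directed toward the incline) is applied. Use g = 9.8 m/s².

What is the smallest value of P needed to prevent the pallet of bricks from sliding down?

The pallet of bricks tends to slide down (tan θ > μ_s), so at the point of impending slip friction acts up-slope at its limit: f = μ_s N.
Perpendicular to the incline: N = m g cos θ + P sin θ.
Along the incline: P cos θ + μ_s N = m g sin θ, i.e. P cos θ + μ_s (m g cos θ + P sin θ) = m g sin θ.
Solving, P (cos θ + μ_s sin θ) = m g (sin θ − μ_s cos θ), so P = 2200×0.1145/1.05 = 239 N.

P_min ≈ 239 N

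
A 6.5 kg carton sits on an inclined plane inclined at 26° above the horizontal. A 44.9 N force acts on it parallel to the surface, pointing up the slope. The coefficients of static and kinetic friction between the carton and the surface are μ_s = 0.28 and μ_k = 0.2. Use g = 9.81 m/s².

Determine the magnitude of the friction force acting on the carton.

f ≈ 11.5 N (down the incline)

Perpendicular to the surface, N = m g cos θ = 6.5·9.81·cos 26° = 57.31 N.
The friction needed for equilibrium is m g sin θ − P = 27.95 − 44.9 = -16.95 N, measured positive up-slope.
The static-friction ceiling is μ_s N = 0.28 × 57.31 = 16.05 N.
Since |-16.95| > 16.05 N, static friction cannot hold it; the carton slides up the incline and kinetic friction applies: f = μ_k N = 0.2 × 57.31 = 11.5 N.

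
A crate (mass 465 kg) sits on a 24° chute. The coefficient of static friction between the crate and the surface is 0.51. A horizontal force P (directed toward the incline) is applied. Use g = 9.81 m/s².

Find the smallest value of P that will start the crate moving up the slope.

P ≈ 5640 N

At impending motion up the slope, friction acts down-slope at its limit: f = μ_s N.
Perpendicular to the incline: N = m g cos θ + P sin θ.
Along the incline: P cos θ = m g sin θ + μ_s N = m g sin θ + μ_s (m g cos θ + P sin θ).
Solving, P (cos θ − μ_s sin θ) = m g (sin θ + μ_s cos θ), so P = 465×9.81×(sin 24° + 0.51 cos 24°)/(cos 24° − 0.51 sin 24°) = 4560×0.8726/0.7061 = 5640 N.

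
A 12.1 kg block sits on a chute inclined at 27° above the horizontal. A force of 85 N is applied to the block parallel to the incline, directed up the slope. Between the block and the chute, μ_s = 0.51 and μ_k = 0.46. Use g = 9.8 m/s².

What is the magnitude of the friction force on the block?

Normal force: N = m g cos θ = 12.1 × 9.8 × cos 27° = 105.7 N.
Parallel to the incline, ΣF = 0 gives f = m g sin θ − P = 53.83 − 85 = -31.17 N (up-slope positive).
Maximum static friction available: μ_s N = 0.51 × 105.7 = 53.88 N.
Since |-31.17| ≤ 53.88 N, the block remains in static equilibrium and friction takes exactly the required value.

f ≈ 31.2 N (down the incline)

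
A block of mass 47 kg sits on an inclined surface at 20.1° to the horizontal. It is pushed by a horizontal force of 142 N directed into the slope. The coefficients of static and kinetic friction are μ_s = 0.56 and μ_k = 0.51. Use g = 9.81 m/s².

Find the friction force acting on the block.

f ≈ 25.1 N (up the incline)

Resolve perpendicular to the incline: N = m g cos θ + P sin θ = 47×9.81×cos 20.1° + 142×sin 20.1° = 481.8 N.
Along the incline, the net driving force (taking up-slope positive) is P cos θ − m g sin θ = 133.4 − 158.5 = -25.1 N, so equilibrium requires friction f = 25.1 N (up-slope).
The limit of static friction is μ_s N = 269.8 N.
Since 25.1 N is within the 269.8 N limit, the block stays put and friction is exactly 25.1 N.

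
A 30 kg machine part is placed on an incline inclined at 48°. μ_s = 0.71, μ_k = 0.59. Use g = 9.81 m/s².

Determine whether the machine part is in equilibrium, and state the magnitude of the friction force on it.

f ≈ 116 N

N = m g cos θ = 197 N.
Down-slope weight component: m g sin θ = 219 N.
μ_s N = 140 N.
219 > 140 N, so it slides; kinetic friction f = μ_k N = 0.59×197 = 116 N.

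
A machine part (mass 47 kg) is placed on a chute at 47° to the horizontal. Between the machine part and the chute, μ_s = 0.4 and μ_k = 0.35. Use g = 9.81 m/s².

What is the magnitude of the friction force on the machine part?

f ≈ 110 N (up the incline)

Perpendicular to the surface, N = m g cos θ = 47·9.81·cos 47° = 314.4 N.
Along the slope the weight component is m g sin θ = 337.2 N; friction must supply exactly this, acting up-slope.
Static friction can supply at most μ_s N = 125.8 N.
|337.2| exceeds 125.8 N, so the machine part slips down-slope; friction is kinetic, f = μ_k N = 0.35×314.4 = 110 N.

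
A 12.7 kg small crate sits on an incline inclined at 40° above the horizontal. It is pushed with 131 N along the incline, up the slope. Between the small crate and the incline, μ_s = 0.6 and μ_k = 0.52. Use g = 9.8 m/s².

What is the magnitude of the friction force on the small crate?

f ≈ 51 N (down the incline)

Perpendicular to the surface, N = m g cos θ = 12.7·9.8·cos 40° = 95.34 N.
For equilibrium along the incline the friction force must supply f = m g sin θ − P = 80 − 131 = -51 N (positive meaning up-slope).
The static-friction ceiling is μ_s N = 0.6 × 95.34 = 57.21 N.
Since |-51| ≤ 57.21 N, static friction is sufficient; f equals the required value, not μ_s N.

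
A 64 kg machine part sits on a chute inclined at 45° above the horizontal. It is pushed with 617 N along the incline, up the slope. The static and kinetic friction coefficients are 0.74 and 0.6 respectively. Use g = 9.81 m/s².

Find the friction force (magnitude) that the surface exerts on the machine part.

Normal force: N = m g cos θ = 64 × 9.81 × cos 45° = 443.9 N.
The friction needed for equilibrium is m g sin θ − P = 443.9 − 617 = -173.1 N, measured positive up-slope.
Maximum static friction available: μ_s N = 0.74 × 443.9 = 328.5 N.
Since |-173.1| ≤ 328.5 N, static friction is sufficient; f equals the required value, not μ_s N.

f ≈ 173 N (down the incline)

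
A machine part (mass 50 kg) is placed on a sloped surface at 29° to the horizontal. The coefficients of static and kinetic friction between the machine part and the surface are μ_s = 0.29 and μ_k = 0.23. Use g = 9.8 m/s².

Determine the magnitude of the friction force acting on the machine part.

Perpendicular to the surface, N = m g cos θ = 50·9.8·cos 29° = 428.6 N.
For equilibrium along the incline, friction must balance the weight component: f = m g sin θ = 237.6 N up the slope.
Static friction can supply at most μ_s N = 124.3 N.
|237.6| exceeds 124.3 N, so the machine part slips down-slope; friction is kinetic, f = μ_k N = 0.23×428.6 = 98.6 N.

f ≈ 98.6 N (up the incline)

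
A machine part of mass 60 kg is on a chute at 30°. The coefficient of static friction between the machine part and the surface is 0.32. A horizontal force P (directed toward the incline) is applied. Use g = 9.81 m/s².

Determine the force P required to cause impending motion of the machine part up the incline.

At impending motion up the slope, friction acts down-slope at its limit: f = μ_s N.
Perpendicular to the incline: N = m g cos θ + P sin θ.
Along the incline: P cos θ = m g sin θ + μ_s N = m g sin θ + μ_s (m g cos θ + P sin θ).
Solving, P (cos θ − μ_s sin θ) = m g (sin θ + μ_s cos θ), so P = 60×9.81×(sin 30° + 0.32 cos 30°)/(cos 30° − 0.32 sin 30°) = 589×0.7771/0.706 = 648 N.

P ≈ 648 N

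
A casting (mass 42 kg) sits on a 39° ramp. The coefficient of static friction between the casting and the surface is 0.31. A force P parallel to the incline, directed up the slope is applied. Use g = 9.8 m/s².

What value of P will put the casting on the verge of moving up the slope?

At impending motion up the slope, friction acts down-slope at its limit: f = μ_s N.
P is parallel to the surface, so N = m g cos θ = 320 N.
Along the incline: P = m g sin θ + μ_s N = 259 + 0.31×320 = 358 N.

P ≈ 358 N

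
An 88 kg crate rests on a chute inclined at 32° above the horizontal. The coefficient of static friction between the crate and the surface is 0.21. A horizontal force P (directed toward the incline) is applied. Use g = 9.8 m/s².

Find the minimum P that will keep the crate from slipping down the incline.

P_min ≈ 316 N

The crate tends to slide down (tan θ > μ_s), so at the point of impending slip friction acts up-slope at its limit: f = μ_s N.
Perpendicular to the incline: N = m g cos θ + P sin θ.
Along the incline: P cos θ + μ_s N = m g sin θ, i.e. P cos θ + μ_s (m g cos θ + P sin θ) = m g sin θ.
Solving, P (cos θ + μ_s sin θ) = m g (sin θ − μ_s cos θ), so P = 862×0.3518/0.9593 = 316 N.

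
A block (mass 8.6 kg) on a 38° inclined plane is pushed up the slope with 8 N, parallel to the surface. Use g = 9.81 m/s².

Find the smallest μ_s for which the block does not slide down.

N = m g cos θ = 66.48 N.
Friction must make up the shortfall along the incline: f = m g sin θ − P = 51.94 − 8 = 43.94 N.
At the threshold f = μ_s N, so μ_s,min = 43.94/66.48 = 0.661.

μ_s,min ≈ 0.661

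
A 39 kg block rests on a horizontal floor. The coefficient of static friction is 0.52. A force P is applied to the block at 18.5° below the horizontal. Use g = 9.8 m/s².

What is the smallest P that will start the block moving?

N = m g + P sin α (the push presses the block into the horizontal floor).
At impending slip, P cos α = μ_s N = μ_s (m g + P sin α).
Solving: P (cos α − μ_s sin α) = μ_s m g → P = 0.52×382/(cos 18.5° − 0.52 sin 18.5°) = 199/0.7833 = 254 N.

P ≈ 254 N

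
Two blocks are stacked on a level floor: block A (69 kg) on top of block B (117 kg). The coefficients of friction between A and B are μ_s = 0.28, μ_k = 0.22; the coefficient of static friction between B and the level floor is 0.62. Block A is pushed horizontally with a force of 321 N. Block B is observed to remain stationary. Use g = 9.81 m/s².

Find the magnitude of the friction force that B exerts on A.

The normal force B exerts on A is simply A's weight, N₁ = 676.9 N.
So the A–B interface can sustain at most μ_s N₁ = 189.5 N of static friction.
Since P = 321 N > 189.5 N, A slides on B; the A–B friction is kinetic: f₁ = μ_k N₁ = 0.22×676.9 = 149 N.
B experiences an equal 149 N forward from A (third law). B is in equilibrium, so the floor supplies f₂ = 149 N of static friction (limit μ_s(m_A+m_B)g = 1131 N, not exceeded).

f ≈ 149 N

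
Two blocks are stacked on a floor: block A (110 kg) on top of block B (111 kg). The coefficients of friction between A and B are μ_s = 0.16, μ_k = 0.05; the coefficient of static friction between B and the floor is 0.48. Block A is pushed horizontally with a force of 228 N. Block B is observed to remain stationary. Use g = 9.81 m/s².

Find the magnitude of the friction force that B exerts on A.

f ≈ 54 N

Normal force at the A–B interface: N₁ = m_A g = 1079 N.
Maximum static friction on A from B: μ_s N₁ = 0.16×1079 = 172.7 N.
Since P = 228 N > 172.7 N, A slides on B; the A–B friction is kinetic: f₁ = μ_k N₁ = 0.05×1079 = 54 N.
By Newton's third law B feels 54 N forward from A. With B stationary, the floor's static friction on B balances it: f₂ = 54 N (well within μ_s(m_A+m_B)g = 1041 N).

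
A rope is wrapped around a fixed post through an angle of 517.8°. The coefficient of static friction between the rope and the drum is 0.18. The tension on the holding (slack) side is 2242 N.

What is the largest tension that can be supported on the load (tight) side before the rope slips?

At impending slip the capstan equation gives T₂/T₁ = e^{μβ} with β in radians.
β = 517.8° × π/180 = 9.037 rad.
e^{μβ} = e^{0.18×9.037} = 5.087.
T₂ = T₁ · e^{μβ} = 2242 × 5.087 = 11400 N.

T_max ≈ 11400 N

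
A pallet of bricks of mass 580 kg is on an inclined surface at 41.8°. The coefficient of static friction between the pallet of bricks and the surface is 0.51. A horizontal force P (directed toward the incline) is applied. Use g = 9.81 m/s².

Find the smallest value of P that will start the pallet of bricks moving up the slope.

At impending motion up the slope, friction acts down-slope at its limit: f = μ_s N.
Perpendicular to the incline: N = m g cos θ + P sin θ.
Along the incline: P cos θ = m g sin θ + μ_s N = m g sin θ + μ_s (m g cos θ + P sin θ).
Solving, P (cos θ − μ_s sin θ) = m g (sin θ + μ_s cos θ), so P = 580×9.81×(sin 41.8° + 0.51 cos 41.8°)/(cos 41.8° − 0.51 sin 41.8°) = 5690×1.047/0.4055 = 14700 N.

P ≈ 14700 N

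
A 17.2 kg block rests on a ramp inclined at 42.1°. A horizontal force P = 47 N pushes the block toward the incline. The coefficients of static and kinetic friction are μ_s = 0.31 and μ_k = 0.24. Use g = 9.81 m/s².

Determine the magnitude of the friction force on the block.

f ≈ 37.6 N (up the incline)

Normal direction: N = m g cos θ + P sin θ = 156.7 N.
Parallel to the incline: P cos θ − m g sin θ = 34.87 − 113.1 = -78.25 N; the friction needed to balance this is 78.25 N acting up the slope.
The limit of static friction is μ_s N = 48.58 N.
|f_req| = 78.25 > 48.58 N → the block slides down the incline; f = μ_k N = 0.24 × 156.7 = 37.6 N.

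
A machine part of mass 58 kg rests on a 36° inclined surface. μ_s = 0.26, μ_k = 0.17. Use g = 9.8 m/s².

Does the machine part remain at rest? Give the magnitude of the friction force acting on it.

f ≈ 78.2 N

N = m g cos θ = 460 N.
Down-slope weight component: m g sin θ = 334 N.
μ_s N = 120 N.
334 > 120 N, so it slides; kinetic friction f = μ_k N = 0.17×460 = 78.2 N.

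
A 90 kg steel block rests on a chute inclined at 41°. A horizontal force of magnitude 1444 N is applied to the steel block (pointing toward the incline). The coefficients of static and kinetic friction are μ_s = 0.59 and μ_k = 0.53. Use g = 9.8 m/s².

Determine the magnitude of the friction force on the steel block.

Normal direction: N = m g cos θ + P sin θ = 1613 N.
Along the incline, the net driving force (taking up-slope positive) is P cos θ − m g sin θ = 1090 − 578.6 = 511.2 N, so equilibrium requires friction f = -511.2 N (down-slope).
Maximum static friction: μ_s N = 0.59 × 1613 = 951.7 N.
|f_req| = 511.2 ≤ 951.7 N → the steel block is in equilibrium; friction equals the required value.

f ≈ 511 N (down the incline)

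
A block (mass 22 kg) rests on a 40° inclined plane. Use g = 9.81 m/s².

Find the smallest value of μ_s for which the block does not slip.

At the slip threshold m g sin θ = μ_s m g cos θ, so μ_s,min = tan θ.
μ_s,min = tan 40° = 0.839.

μ_s,min ≈ 0.839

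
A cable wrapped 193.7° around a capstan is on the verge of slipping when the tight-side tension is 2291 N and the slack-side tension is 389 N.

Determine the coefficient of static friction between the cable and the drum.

μ ≈ 0.524

T₂/T₁ = e^{μβ} → μ = ln(T₂/T₁)/β.
β = 193.7° = 3.381 rad.
μ = ln(2291/389)/3.381 = ln(5.889)/3.381 = 0.524.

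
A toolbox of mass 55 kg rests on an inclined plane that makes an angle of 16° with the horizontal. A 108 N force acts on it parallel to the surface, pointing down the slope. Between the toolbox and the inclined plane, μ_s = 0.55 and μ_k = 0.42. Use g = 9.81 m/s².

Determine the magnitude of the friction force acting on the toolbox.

f ≈ 257 N (up the incline)

Normal force: N = m g cos θ = 55 × 9.81 × cos 16° = 518.6 N.
Parallel to the incline, ΣF = 0 gives f = m g sin θ + P = 148.7 + 108 = 256.7 N (up-slope positive).
The static-friction ceiling is μ_s N = 0.55 × 518.6 = 285.3 N.
Since |256.7| ≤ 285.3 N, the toolbox remains in static equilibrium and friction takes exactly the required value.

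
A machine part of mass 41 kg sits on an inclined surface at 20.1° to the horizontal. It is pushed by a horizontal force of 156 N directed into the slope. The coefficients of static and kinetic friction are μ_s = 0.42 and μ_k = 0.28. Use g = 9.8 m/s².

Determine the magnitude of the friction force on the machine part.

Resolve perpendicular to the incline: N = m g cos θ + P sin θ = 41×9.8×cos 20.1° + 156×sin 20.1° = 430.9 N.
Parallel to the incline: P cos θ − m g sin θ = 146.5 − 138.1 = 8.416 N; the friction needed to balance this is 8.416 N acting down the slope.
The limit of static friction is μ_s N = 181 N.
|f_req| = 8.416 ≤ 181 N → the machine part is in equilibrium; friction equals the required value.

f ≈ 8.42 N (down the incline)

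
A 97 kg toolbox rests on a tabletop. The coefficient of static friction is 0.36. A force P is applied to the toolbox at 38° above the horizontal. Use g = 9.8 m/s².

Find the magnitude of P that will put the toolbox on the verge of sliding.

P ≈ 339 N

N = m g − P sin α (the pull lifts the toolbox).
At impending slip, P cos α = μ_s N = μ_s (m g − P sin α).
Solving: P (cos α + μ_s sin α) = μ_s m g → P = 0.36×951/(cos 38° + 0.36 sin 38°) = 342/1.01 = 339 N.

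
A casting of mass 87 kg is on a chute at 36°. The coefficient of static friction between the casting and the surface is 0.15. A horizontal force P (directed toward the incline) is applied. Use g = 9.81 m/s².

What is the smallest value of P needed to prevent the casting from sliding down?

P_min ≈ 444 N

The casting tends to slide down (tan θ > μ_s), so at the point of impending slip friction acts up-slope at its limit: f = μ_s N.
Perpendicular to the incline: N = m g cos θ + P sin θ.
Along the incline: P cos θ + μ_s N = m g sin θ, i.e. P cos θ + μ_s (m g cos θ + P sin θ) = m g sin θ.
Solving, P (cos θ + μ_s sin θ) = m g (sin θ − μ_s cos θ), so P = 853×0.4664/0.8972 = 444 N.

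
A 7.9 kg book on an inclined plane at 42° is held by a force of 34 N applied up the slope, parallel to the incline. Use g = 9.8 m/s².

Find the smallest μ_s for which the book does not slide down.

μ_s,min ≈ 0.309

N = m g cos θ = 57.53 N.
Friction must make up the shortfall along the incline: f = m g sin θ − P = 51.8 − 34 = 17.8 N.
At the threshold f = μ_s N, so μ_s,min = 17.8/57.53 = 0.309.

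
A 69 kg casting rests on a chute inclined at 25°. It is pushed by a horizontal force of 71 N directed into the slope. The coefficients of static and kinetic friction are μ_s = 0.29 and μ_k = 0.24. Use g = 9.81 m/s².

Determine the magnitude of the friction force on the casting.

Resolve perpendicular to the incline: N = m g cos θ + P sin θ = 69×9.81×cos 25° + 71×sin 25° = 643.5 N.
Parallel to the incline: P cos θ − m g sin θ = 64.35 − 286.1 = -221.7 N; the friction needed to balance this is 221.7 N acting up the slope.
Maximum static friction: μ_s N = 0.29 × 643.5 = 186.6 N.
The required 221.7 N exceeds the static limit, so the casting slides down-slope and f = μ_k N = 0.24×643.5 = 154 N.

f ≈ 154 N (up the incline)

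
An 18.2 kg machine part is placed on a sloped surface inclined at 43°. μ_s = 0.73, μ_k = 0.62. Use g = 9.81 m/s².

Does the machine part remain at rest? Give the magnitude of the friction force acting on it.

N = m g cos θ = 131 N.
Down-slope weight component: m g sin θ = 122 N.
μ_s N = 95.3 N.
122 > 95.3 N, so it slides; kinetic friction f = μ_k N = 0.62×131 = 81 N.

f ≈ 81 N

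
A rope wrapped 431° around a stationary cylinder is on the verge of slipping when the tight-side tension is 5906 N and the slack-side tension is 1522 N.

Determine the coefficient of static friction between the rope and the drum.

μ ≈ 0.18

T₂/T₁ = e^{μβ} → μ = ln(T₂/T₁)/β.
β = 431° = 7.522 rad.
μ = ln(5906/1522)/7.522 = ln(3.88)/7.522 = 0.18.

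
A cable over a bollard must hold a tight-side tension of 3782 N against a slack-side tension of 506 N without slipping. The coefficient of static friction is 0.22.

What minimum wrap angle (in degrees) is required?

β_min ≈ 524°

T₂/T₁ = e^{μβ} → β = ln(T₂/T₁)/μ.
β = ln(3782/506)/0.22 = 2.011/0.22 = 9.143 rad.
In degrees: β = 9.143 × 180/π = 524°.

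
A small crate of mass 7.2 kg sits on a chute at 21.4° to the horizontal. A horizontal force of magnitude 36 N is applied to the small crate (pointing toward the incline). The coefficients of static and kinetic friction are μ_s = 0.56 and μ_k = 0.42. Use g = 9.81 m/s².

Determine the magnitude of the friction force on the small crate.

f ≈ 7.75 N (down the incline)

Resolve perpendicular to the incline: N = m g cos θ + P sin θ = 7.2×9.81×cos 21.4° + 36×sin 21.4° = 78.9 N.
Parallel to the incline: P cos θ − m g sin θ = 33.52 − 25.77 = 7.746 N; the friction needed to balance this is 7.746 N acting down the slope.
The limit of static friction is μ_s N = 44.18 N.
|f_req| = 7.746 ≤ 44.18 N → the small crate is in equilibrium; friction equals the required value.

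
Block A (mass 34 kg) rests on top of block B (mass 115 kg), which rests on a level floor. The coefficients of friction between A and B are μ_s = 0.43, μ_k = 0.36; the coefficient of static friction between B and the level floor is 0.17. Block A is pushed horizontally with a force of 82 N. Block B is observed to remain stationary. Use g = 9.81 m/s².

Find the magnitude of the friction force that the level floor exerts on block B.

The normal force B exerts on A is simply A's weight, N₁ = 333.5 N.
So the A–B interface can sustain at most μ_s N₁ = 143.4 N of static friction.
Since P = 82 N ≤ 143.4 N, A does not slip on B; friction on A equals P = 82 N.
B experiences an equal 82 N forward from A (third law). B is in equilibrium, so the floor supplies f₂ = 82 N of static friction (limit μ_s(m_A+m_B)g = 248.5 N, not exceeded).

f ≈ 82 N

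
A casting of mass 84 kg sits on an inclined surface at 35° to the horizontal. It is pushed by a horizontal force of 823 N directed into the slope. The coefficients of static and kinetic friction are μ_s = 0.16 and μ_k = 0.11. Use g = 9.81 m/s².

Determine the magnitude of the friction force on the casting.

f ≈ 126 N (down the incline)

Normal direction: N = m g cos θ + P sin θ = 1147 N.
Along the incline, the net driving force (taking up-slope positive) is P cos θ − m g sin θ = 674.2 − 472.6 = 201.5 N, so equilibrium requires friction f = -201.5 N (down-slope).
Maximum static friction: μ_s N = 0.16 × 1147 = 183.5 N.
|f_req| = 201.5 > 183.5 N → the casting slides up the incline; f = μ_k N = 0.11 × 1147 = 126 N.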